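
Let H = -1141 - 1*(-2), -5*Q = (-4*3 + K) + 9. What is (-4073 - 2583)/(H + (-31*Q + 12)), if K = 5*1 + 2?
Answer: 33280/5511 ≈ 6.0388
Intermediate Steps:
K = 7 (K = 5 + 2 = 7)
Q = -4/5 (Q = -((-4*3 + 7) + 9)/5 = -((-12 + 7) + 9)/5 = -(-5 + 9)/5 = -1/5*4 = -4/5 ≈ -0.80000)
H = -1139 (H = -1141 + 2 = -1139)
(-4073 - 2583)/(H + (-31*Q + 12)) = (-4073 - 2583)/(-1139 + (-31*(-4/5) + 12)) = -6656/(-1139 + (124/5 + 12)) = -6656/(-1139 + 184/5) = -6656/(-5511/5) = -6656*(-5/5511) = 33280/5511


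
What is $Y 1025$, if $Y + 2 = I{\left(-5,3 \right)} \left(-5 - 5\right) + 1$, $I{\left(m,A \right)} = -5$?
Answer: $50225$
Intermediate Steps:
$Y = 49$ ($Y = -2 - \left(-1 + 5 \left(-5 - 5\right)\right) = -2 + \left(\left(-5\right) \left(-10\right) + 1\right) = -2 + \left(50 + 1\right) = -2 + 51 = 49$)
$Y 1025 = 49 \cdot 1025 = 50225$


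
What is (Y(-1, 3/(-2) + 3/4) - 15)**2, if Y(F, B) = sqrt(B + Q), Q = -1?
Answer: (30 - I*sqrt(7))**2/4 ≈ 223.25 - 39.686*I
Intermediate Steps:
Y(F, B) = sqrt(-1 + B) (Y(F, B) = sqrt(B - 1) = sqrt(-1 + B))
(Y(-1, 3/(-2) + 3/4) - 15)**2 = (sqrt(-1 + (3/(-2) + 3/4)) - 15)**2 = (sqrt(-1 + (3*(-1/2) + 3*(1/4))) - 15)**2 = (sqrt(-1 + (-3/2 + 3/4)) - 15)**2 = (sqrt(-1 - 3/4) - 15)**2 = (sqrt(-7/4) - 15)**2 = (I*sqrt(7)/2 - 15)**2 = (-15 + I*sqrt(7)/2)**2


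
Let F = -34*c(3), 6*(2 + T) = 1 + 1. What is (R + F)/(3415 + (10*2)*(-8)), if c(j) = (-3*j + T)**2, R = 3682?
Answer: -1678/29295 ≈ -0.057279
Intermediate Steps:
T = -5/3 (T = -2 + (1 + 1)/6 = -2 + (1/6)*2 = -2 + 1/3 = -5/3 ≈ -1.6667)
c(j) = (-5/3 - 3*j)**2 (c(j) = (-3*j - 5/3)**2 = (-5/3 - 3*j)**2)
F = -34816/9 (F = -34*(5 + 9*3)**2/9 = -34*(5 + 27)**2/9 = -34*32**2/9 = -34*1024/9 = -34816/9 ≈ -3868.4)
(R + F)/(3415 + (10*2)*(-8)) = (3682 - 34816/9)/(3415 + (10*2)*(-8)) = -1678/(9*(3415 + 20*(-8))) = -1678/(9*(3415 - 160)) = -1678/9/3255 = -1678/9*1/3255 = -1678/29295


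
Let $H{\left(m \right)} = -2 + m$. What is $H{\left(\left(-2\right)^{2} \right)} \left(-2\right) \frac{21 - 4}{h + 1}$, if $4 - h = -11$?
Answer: $- \frac{17}{4} \approx -4.25$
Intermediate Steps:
$h = 15$ ($h = 4 - -11 = 4 + 11 = 15$)
$H{\left(\left(-2\right)^{2} \right)} \left(-2\right) \frac{21 - 4}{h + 1} = \left(-2 + \left(-2\right)^{2}\right) \left(-2\right) \frac{21 - 4}{15 + 1} = \left(-2 + 4\right) \left(-2\right) \frac{17}{16} = 2 \left(-2\right) 17 \cdot \frac{1}{16} = \left(-4\right) \frac{17}{16} = - \frac{17}{4}$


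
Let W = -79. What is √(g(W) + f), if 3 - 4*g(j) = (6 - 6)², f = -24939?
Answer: I*√99753/2 ≈ 157.92*I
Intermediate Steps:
g(j) = ¾ (g(j) = ¾ - (6 - 6)²/4 = ¾ - ¼*0² = ¾ - ¼*0 = ¾ + 0 = ¾)
√(g(W) + f) = √(¾ - 24939) = √(-99753/4) = I*√99753/2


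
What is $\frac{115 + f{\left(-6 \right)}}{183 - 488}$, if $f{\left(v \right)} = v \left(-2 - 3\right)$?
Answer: $- \frac{29}{61} \approx -0.47541$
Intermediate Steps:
$f{\left(v \right)} = - 5 v$ ($f{\left(v \right)} = v \left(-5\right) = - 5 v$)
$\frac{115 + f{\left(-6 \right)}}{183 - 488} = \frac{115 - -30}{183 - 488} = \frac{115 + 30}{-305} = 145 \left(- \frac{1}{305}\right) = - \frac{29}{61}$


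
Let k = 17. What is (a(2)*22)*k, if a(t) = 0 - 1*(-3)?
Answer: 1122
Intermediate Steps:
a(t) = 3 (a(t) = 0 + 3 = 3)
(a(2)*22)*k = (3*22)*17 = 66*17 = 1122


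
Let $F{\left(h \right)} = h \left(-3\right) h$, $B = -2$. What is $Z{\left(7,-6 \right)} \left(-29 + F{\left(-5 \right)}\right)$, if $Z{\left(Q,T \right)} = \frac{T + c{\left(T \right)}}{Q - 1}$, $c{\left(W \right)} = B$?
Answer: $\frac{416}{3} \approx 138.67$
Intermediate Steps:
$c{\left(W \right)} = -2$
$F{\left(h \right)} = - 3 h^{2}$ ($F{\left(h \right)} = - 3 h h = - 3 h^{2}$)
$Z{\left(Q,T \right)} = \frac{-2 + T}{-1 + Q}$ ($Z{\left(Q,T \right)} = \frac{T - 2}{Q - 1} = \frac{-2 + T}{-1 + Q}$)
$Z{\left(7,-6 \right)} \left(-29 + F{\left(-5 \right)}\right) = \frac{-2 - 6}{-1 + 7} \left(-29 - 3 \left(-5\right)^{2}\right) = \frac{1}{6} \left(-8\right) \left(-29 - 75\right) = \left(- \frac{4}{3}\right) \left(-104\right) = \frac{416}{3}$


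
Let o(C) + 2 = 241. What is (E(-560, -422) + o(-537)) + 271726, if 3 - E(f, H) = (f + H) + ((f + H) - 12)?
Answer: 273944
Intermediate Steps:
o(C) = 239 (o(C) = -2 + 241 = 239)
E(f, H) = 15 - 2*H - 2*f (E(f, H) = 3 - ((f + H) + ((f + H) - 12)) = 3 - ((H + f) + ((H + f) - 12)) = 3 - ((H + f) + (-12 + H + f)) = 3 - (-12 + 2*H + 2*f) = 3 + (12 - 2*H - 2*f) = 15 - 2*H - 2*f)
(E(-560, -422) + o(-537)) + 271726 = ((15 - 2*(-422) - 2*(-560)) + 239) + 271726 = ((15 + 844 + 1120) + 239) + 271726 = (1979 + 239) + 271726 = 2218 + 271726 = 273944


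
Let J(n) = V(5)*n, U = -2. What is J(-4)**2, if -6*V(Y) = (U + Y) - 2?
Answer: 4/9 ≈ 0.44444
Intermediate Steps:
V(Y) = 2/3 - Y/6 (V(Y) = -((-2 + Y) - 2)/6 = -(-4 + Y)/6 = 2/3 - Y/6)
J(n) = -n/6 (J(n) = (2/3 - 1/6*5)*n = (2/3 - 5/6)*n = -n/6)
J(-4)**2 = (-1/6*(-4))**2 = (2/3)**2 = 4/9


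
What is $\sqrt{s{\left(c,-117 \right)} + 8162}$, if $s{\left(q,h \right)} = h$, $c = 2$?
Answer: $\sqrt{8045} \approx 89.694$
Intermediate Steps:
$\sqrt{s{\left(c,-117 \right)} + 8162} = \sqrt{-117 + 8162} = \sqrt{8045}$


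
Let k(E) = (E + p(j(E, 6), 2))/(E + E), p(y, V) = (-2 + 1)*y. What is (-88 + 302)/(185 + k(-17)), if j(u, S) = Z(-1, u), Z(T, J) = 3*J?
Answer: 107/92 ≈ 1.1630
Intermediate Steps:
j(u, S) = 3*u
p(y, V) = -y
k(E) = -1 (k(E) = (E - 3*E)/(E + E) = (E - 3*E)/((2*E)) = (-2*E)*(1/(2*E)) = -1)
(-88 + 302)/(185 + k(-17)) = (-88 + 302)/(185 - 1) = 214/184 = 214*(1/184) = 107/92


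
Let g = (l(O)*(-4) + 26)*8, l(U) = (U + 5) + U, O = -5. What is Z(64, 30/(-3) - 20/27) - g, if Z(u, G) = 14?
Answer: -354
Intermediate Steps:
l(U) = 5 + 2*U (l(U) = (5 + U) + U = 5 + 2*U)
g = 368 (g = ((5 + 2*(-5))*(-4) + 26)*8 = ((5 - 10)*(-4) + 26)*8 = (-5*(-4) + 26)*8 = (20 + 26)*8 = 46*8 = 368)
Z(64, 30/(-3) - 20/27) - g = 14 - 1*368 = 14 - 368 = -354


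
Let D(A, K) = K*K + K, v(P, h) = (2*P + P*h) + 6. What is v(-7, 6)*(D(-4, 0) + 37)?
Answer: -1850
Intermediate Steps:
v(P, h) = 6 + 2*P + P*h
D(A, K) = K + K² (D(A, K) = K² + K = K + K²)
v(-7, 6)*(D(-4, 0) + 37) = (6 + 2*(-7) - 7*6)*(0*(1 + 0) + 37) = (6 - 14 - 42)*(0*1 + 37) = -50*(0 + 37) = -50*37 = -1850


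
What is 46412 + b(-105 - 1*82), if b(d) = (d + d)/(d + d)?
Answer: 46413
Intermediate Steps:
b(d) = 1 (b(d) = (2*d)/((2*d)) = (2*d)*(1/(2*d)) = 1)
46412 + b(-105 - 1*82) = 46412 + 1 = 46413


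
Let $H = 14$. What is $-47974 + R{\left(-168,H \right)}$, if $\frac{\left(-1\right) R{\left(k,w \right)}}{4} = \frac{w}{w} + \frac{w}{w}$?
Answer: $-47982$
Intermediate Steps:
$R{\left(k,w \right)} = -8$ ($R{\left(k,w \right)} = - 4 \left(\frac{w}{w} + \frac{w}{w}\right) = - 4 \left(1 + 1\right) = \left(-4\right) 2 = -8$)
$-47974 + R{\left(-168,H \right)} = -47974 - 8 = -47982$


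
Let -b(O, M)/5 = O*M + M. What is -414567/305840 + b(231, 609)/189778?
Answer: -147366652863/29020851760 ≈ -5.0780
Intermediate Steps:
b(O, M) = -5*M - 5*M*O (b(O, M) = -5*(O*M + M) = -5*(M*O + M) = -5*(M + M*O) = -5*M - 5*M*O)
-414567/305840 + b(231, 609)/189778 = -414567/305840 - 5*609*(1 + 231)/189778 = -414567*1/305840 - 5*609*232*(1/189778) = -414567/305840 - 706440*1/189778 = -414567/305840 - 353220/94889 = -147366652863/29020851760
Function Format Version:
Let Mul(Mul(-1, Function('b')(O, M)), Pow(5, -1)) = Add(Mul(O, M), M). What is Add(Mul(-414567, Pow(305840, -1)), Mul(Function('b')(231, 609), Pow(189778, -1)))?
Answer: Rational(-147366652863, 29020851760) ≈ -5.0780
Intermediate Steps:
Function('b')(O, M) = Add(Mul(-5, M), Mul(-5, M, O)) (Function('b')(O, M) = Mul(-5, Add(Mul(O, M), M)) = Mul(-5, Add(Mul(M, O), M)) = Mul(-5, Add(M, Mul(M, O))) = Add(Mul(-5, M), Mul(-5, M, O)))
Add(Mul(-414567, Pow(305840, -1)), Mul(Function('b')(231, 609), Pow(189778, -1))) = Add(Mul(-414567, Pow(305840, -1)), Mul(Mul(-5, 609, Add(1, 231)), Pow(189778, -1))) = Add(Mul(-414567, Rational(1, 305840)), Mul(Mul(-5, 609, 232), Rational(1, 189778))) = Add(Rational(-414567, 305840), Mul(-706440, Rational(1, 189778))) = Add(Rational(-414567, 305840), Rational(-353220, 94889)) = Rational(-147366652863, 29020851760)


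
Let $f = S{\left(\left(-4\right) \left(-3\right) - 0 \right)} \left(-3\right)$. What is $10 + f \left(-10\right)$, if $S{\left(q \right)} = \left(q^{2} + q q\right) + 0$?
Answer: $8650$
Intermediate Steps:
$S{\left(q \right)} = 2 q^{2}$ ($S{\left(q \right)} = \left(q^{2} + q^{2}\right) + 0 = 2 q^{2} + 0 = 2 q^{2}$)
$f = -864$ ($f = 2 \left(\left(-4\right) \left(-3\right) - 0\right)^{2} \left(-3\right) = 2 \left(12 + 0\right)^{2} \left(-3\right) = 2 \cdot 12^{2} \left(-3\right) = 2 \cdot 144 \left(-3\right) = 288 \left(-3\right) = -864$)
$10 + f \left(-10\right) = 10 - -8640 = 10 + 8640 = 8650$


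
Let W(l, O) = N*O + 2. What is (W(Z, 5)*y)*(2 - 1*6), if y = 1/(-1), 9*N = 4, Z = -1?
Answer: 152/9 ≈ 16.889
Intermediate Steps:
N = 4/9 (N = (1/9)*4 = 4/9 ≈ 0.44444)
W(l, O) = 2 + 4*O/9 (W(l, O) = 4*O/9 + 2 = 2 + 4*O/9)
y = -1 (y = 1*(-1) = -1)
(W(Z, 5)*y)*(2 - 1*6) = ((2 + (4/9)*5)*(-1))*(2 - 1*6) = ((2 + 20/9)*(-1))*(2 - 6) = ((38/9)*(-1))*(-4) = -38/9*(-4) = 152/9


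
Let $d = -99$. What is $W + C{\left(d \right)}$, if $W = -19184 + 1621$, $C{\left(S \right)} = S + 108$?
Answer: $-17554$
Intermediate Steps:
$C{\left(S \right)} = 108 + S$
$W = -17563$
$W + C{\left(d \right)} = -17563 + \left(108 - 99\right) = -17563 + 9 = -17554$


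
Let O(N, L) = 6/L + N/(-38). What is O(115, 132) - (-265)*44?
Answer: 2436317/209 ≈ 11657.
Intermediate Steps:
O(N, L) = 6/L - N/38 (O(N, L) = 6/L + N*(-1/38) = 6/L - N/38)
O(115, 132) - (-265)*44 = (6/132 - 1/38*115) - (-265)*44 = (6*(1/132) - 115/38) - 1*(-11660) = (1/22 - 115/38) + 11660 = -623/209 + 11660 = 2436317/209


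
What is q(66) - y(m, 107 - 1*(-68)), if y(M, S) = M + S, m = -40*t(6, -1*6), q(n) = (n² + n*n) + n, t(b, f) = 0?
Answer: 8603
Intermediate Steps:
q(n) = n + 2*n² (q(n) = (n² + n²) + n = 2*n² + n = n + 2*n²)
m = 0 (m = -40*0 = 0)
q(66) - y(m, 107 - 1*(-68)) = 66*(1 + 2*66) - (0 + (107 - 1*(-68))) = 66*(1 + 132) - (0 + (107 + 68)) = 66*133 - (0 + 175) = 8778 - 1*175 = 8778 - 175 = 8603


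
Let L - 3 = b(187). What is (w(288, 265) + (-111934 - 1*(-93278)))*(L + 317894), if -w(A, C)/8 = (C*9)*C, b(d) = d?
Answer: -1614230495904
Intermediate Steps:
L = 190 (L = 3 + 187 = 190)
w(A, C) = -72*C² (w(A, C) = -8*C*9*C = -8*9*C*C = -72*C²)
(w(288, 265) + (-111934 - 1*(-93278)))*(L + 317894) = (-72*265² + (-111934 - 1*(-93278)))*(190 + 317894) = (-72*70225 + (-111934 + 93278))*318084 = (-5056200 - 18656)*318084 = -5074856*318084 = -1614230495904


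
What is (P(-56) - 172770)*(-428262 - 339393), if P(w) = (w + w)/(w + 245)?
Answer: 397884627770/3 ≈ 1.3263e+11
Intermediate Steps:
P(w) = 2*w/(245 + w) (P(w) = (2*w)/(245 + w) = 2*w/(245 + w))
(P(-56) - 172770)*(-428262 - 339393) = (2*(-56)/(245 - 56) - 172770)*(-428262 - 339393) = (2*(-56)/189 - 172770)*(-767655) = (2*(-56)*(1/189) - 172770)*(-767655) = (-16/27 - 172770)*(-767655) = -4664806/27*(-767655) = 397884627770/3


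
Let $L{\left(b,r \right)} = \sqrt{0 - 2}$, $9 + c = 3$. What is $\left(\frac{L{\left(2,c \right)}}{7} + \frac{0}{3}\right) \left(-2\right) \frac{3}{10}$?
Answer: $- \frac{3 i \sqrt{2}}{35} \approx - 0.12122 i$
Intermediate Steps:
$c = -6$ ($c = -9 + 3 = -6$)
$L{\left(b,r \right)} = i \sqrt{2}$ ($L{\left(b,r \right)} = \sqrt{-2} = i \sqrt{2}$)
$\left(\frac{L{\left(2,c \right)}}{7} + \frac{0}{3}\right) \left(-2\right) \frac{3}{10} = \left(\frac{i \sqrt{2}}{7} + \frac{0}{3}\right) \left(-2\right) \frac{3}{10} = \left(i \sqrt{2} \cdot \frac{1}{7} + 0 \cdot \frac{1}{3}\right) \left(-2\right) 3 \cdot \frac{1}{10} = \left(\frac{i \sqrt{2}}{7} + 0\right) \left(-2\right) \frac{3}{10} = \frac{i \sqrt{2}}{7} \left(-2\right) \frac{3}{10} = - \frac{2 i \sqrt{2}}{7} \cdot \frac{3}{10} = - \frac{3 i \sqrt{2}}{35}$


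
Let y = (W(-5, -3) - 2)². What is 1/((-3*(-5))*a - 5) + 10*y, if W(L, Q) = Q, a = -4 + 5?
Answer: 2501/10 ≈ 250.10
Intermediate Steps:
a = 1
y = 25 (y = (-3 - 2)² = (-5)² = 25)
1/((-3*(-5))*a - 5) + 10*y = 1/(-3*(-5)*1 - 5) + 10*25 = 1/(15*1 - 5) + 250 = 1/(15 - 5) + 250 = 1/10 + 250 = ⅒ + 250 = 2501/10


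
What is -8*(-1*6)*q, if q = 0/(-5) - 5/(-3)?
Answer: 80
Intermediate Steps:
q = 5/3 (q = 0*(-⅕) - 5*(-⅓) = 0 + 5/3 = 5/3 ≈ 1.6667)
-8*(-1*6)*q = -8*(-1*6)*5/3 = -(-48)*5/3 = -8*(-10) = 80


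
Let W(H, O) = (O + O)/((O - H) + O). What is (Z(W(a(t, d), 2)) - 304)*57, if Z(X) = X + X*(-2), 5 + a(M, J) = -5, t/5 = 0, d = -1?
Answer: -121410/7 ≈ -17344.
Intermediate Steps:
t = 0 (t = 5*0 = 0)
a(M, J) = -10 (a(M, J) = -5 - 5 = -10)
W(H, O) = 2*O/(-H + 2*O) (W(H, O) = (2*O)/(-H + 2*O) = 2*O/(-H + 2*O))
Z(X) = -X (Z(X) = X - 2*X = -X)
(Z(W(a(t, d), 2)) - 304)*57 = (-(-2)*2/(-10 - 2*2) - 304)*57 = (-(-2)*2/(-10 - 4) - 304)*57 = (-(-2)*2/(-14) - 304)*57 = (-(-2)*2*(-1)/14 - 304)*57 = (-1*2/7 - 304)*57 = (-2/7 - 304)*57 = -2130/7*57 = -121410/7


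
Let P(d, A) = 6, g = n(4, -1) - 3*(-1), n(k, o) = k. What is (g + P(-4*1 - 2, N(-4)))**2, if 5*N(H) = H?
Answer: 169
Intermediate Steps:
N(H) = H/5
g = 7 (g = 4 - 3*(-1) = 4 + 3 = 7)
(g + P(-4*1 - 2, N(-4)))**2 = (7 + 6)**2 = 13**2 = 169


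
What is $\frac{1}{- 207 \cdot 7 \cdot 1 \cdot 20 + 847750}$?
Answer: $\frac{1}{818770} \approx 1.2213 \cdot 10^{-6}$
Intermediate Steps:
$\frac{1}{- 207 \cdot 7 \cdot 1 \cdot 20 + 847750} = \frac{1}{\left(-207\right) 7 \cdot 20 + 847750} = \frac{1}{\left(-1449\right) 20 + 847750} = \frac{1}{-28980 + 847750} = \frac{1}{818770}$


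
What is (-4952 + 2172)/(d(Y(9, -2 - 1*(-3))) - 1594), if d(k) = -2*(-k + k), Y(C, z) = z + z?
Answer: 1390/797 ≈ 1.7440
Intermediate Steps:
Y(C, z) = 2*z
d(k) = 0 (d(k) = -2*0 = 0)
(-4952 + 2172)/(d(Y(9, -2 - 1*(-3))) - 1594) = (-4952 + 2172)/(0 - 1594) = -2780/(-1594) = -2780*(-1/1594) = 1390/797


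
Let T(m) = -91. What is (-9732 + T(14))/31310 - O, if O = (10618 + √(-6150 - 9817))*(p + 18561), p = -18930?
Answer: 122673885197/31310 + 369*I*√15967 ≈ 3.918e+6 + 46627.0*I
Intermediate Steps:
O = -3918042 - 369*I*√15967 (O = (10618 + √(-6150 - 9817))*(-18930 + 18561) = (10618 + √(-15967))*(-369) = (10618 + I*√15967)*(-369) = -3918042 - 369*I*√15967 ≈ -3.918e+6 - 46627.0*I)
(-9732 + T(14))/31310 - O = (-9732 - 91)/31310 - (-3918042 - 369*I*√15967) = -9823*1/31310 + (3918042 + 369*I*√15967) = -9823/31310 + (3918042 + 369*I*√15967) = 122673885197/31310 + 369*I*√15967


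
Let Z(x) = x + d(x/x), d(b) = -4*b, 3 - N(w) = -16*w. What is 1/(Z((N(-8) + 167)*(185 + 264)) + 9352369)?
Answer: 1/9371223 ≈ 1.0671e-7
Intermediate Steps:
N(w) = 3 + 16*w (N(w) = 3 - (-16)*w = 3 + 16*w)
Z(x) = -4 + x (Z(x) = x - 4*x/x = x - 4*1 = x - 4 = -4 + x)
1/(Z((N(-8) + 167)*(185 + 264)) + 9352369) = 1/((-4 + ((3 + 16*(-8)) + 167)*(185 + 264)) + 9352369) = 1/((-4 + ((3 - 128) + 167)*449) + 9352369) = 1/((-4 + (-125 + 167)*449) + 9352369) = 1/((-4 + 42*449) + 9352369) = 1/((-4 + 18858) + 9352369) = 1/(18854 + 9352369) = 1/9371223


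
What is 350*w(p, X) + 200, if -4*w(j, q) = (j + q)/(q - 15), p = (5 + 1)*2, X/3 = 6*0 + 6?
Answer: -675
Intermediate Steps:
X = 18 (X = 3*(6*0 + 6) = 3*(0 + 6) = 3*6 = 18)
p = 12 (p = 6*2 = 12)
w(j, q) = -(j + q)/(4*(-15 + q)) (w(j, q) = -(j + q)/(4*(q - 15)) = -(j + q)/(4*(-15 + q)))
350*w(p, X) + 200 = 350*((-1*12 - 1*18)/(4*(-15 + 18))) + 200 = 350*((¼)*(-12 - 18)/3) + 200 = 350*((¼)*(⅓)*(-30)) + 200 = 350*(-5/2) + 200 = -875 + 200 = -675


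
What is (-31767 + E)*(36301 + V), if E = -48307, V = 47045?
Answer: -6673847604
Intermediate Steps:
(-31767 + E)*(36301 + V) = (-31767 - 48307)*(36301 + 47045) = -80074*83346 = -6673847604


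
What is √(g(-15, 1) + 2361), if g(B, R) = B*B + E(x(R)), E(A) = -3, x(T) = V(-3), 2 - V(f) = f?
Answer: 3*√287 ≈ 50.823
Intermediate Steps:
V(f) = 2 - f
x(T) = 5 (x(T) = 2 - 1*(-3) = 2 + 3 = 5)
g(B, R) = -3 + B² (g(B, R) = B*B - 3 = B² - 3 = -3 + B²)
√(g(-15, 1) + 2361) = √((-3 + (-15)²) + 2361) = √((-3 + 225) + 2361) = √(222 + 2361) = √2583 = 3*√287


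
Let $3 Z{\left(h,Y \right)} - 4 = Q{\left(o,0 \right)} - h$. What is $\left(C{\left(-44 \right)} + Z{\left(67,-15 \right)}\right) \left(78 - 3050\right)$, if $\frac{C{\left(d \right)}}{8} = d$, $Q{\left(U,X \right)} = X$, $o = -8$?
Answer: $1108556$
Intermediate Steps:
$Z{\left(h,Y \right)} = \frac{4}{3} - \frac{h}{3}$ ($Z{\left(h,Y \right)} = \frac{4}{3} + \frac{0 - h}{3} = \frac{4}{3} + \frac{\left(-1\right) h}{3} = \frac{4}{3} - \frac{h}{3}$)
$C{\left(d \right)} = 8 d$
$\left(C{\left(-44 \right)} + Z{\left(67,-15 \right)}\right) \left(78 - 3050\right) = \left(8 \left(-44\right) + \left(\frac{4}{3} - \frac{67}{3}\right)\right) \left(78 - 3050\right) = \left(-352 + \left(\frac{4}{3} - \frac{67}{3}\right)\right) \left(-2972\right) = \left(-352 - 21\right) \left(-2972\right) = \left(-373\right) \left(-2972\right) = 1108556$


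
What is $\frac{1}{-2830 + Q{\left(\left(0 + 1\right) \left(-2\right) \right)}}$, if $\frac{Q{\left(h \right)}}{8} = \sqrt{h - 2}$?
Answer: $- \frac{1415}{4004578} - \frac{4 i}{2002289} \approx -0.00035335 - 1.9977 \cdot 10^{-6} i$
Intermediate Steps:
$Q{\left(h \right)} = 8 \sqrt{-2 + h}$ ($Q{\left(h \right)} = 8 \sqrt{h - 2} = 8 \sqrt{-2 + h}$)
$\frac{1}{-2830 + Q{\left(\left(0 + 1\right) \left(-2\right) \right)}} = \frac{1}{-2830 + 8 \sqrt{-2 + \left(0 + 1\right) \left(-2\right)}} = \frac{1}{-2830 + 8 \sqrt{-2 + 1 \left(-2\right)}} = \frac{1}{-2830 + 8 \sqrt{-2 - 2}} = \frac{1}{-2830 + 8 \sqrt{-4}} = \frac{1}{-2830 + 8 \cdot 2 i} = \frac{1}{-2830 + 16 i} = \frac{-2830 - 16 i}{8009156}$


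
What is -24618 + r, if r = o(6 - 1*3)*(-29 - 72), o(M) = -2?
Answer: -24416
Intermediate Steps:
r = 202 (r = -2*(-29 - 72) = -2*(-101) = 202)
-24618 + r = -24618 + 202 = -24416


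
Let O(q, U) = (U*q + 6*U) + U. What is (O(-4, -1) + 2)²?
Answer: 1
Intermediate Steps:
O(q, U) = 7*U + U*q (O(q, U) = (6*U + U*q) + U = 7*U + U*q)
(O(-4, -1) + 2)² = (-(7 - 4) + 2)² = (-1*3 + 2)² = (-3 + 2)² = (-1)² = 1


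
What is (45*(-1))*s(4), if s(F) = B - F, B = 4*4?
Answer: -540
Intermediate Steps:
B = 16
s(F) = 16 - F
(45*(-1))*s(4) = (45*(-1))*(16 - 1*4) = -45*(16 - 4) = -45*12 = -540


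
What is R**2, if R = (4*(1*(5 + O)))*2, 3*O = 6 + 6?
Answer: 5184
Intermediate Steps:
O = 4 (O = (6 + 6)/3 = (1/3)*12 = 4)
R = 72 (R = (4*(1*(5 + 4)))*2 = (4*(1*9))*2 = (4*9)*2 = 36*2 = 72)
R**2 = 72**2 = 5184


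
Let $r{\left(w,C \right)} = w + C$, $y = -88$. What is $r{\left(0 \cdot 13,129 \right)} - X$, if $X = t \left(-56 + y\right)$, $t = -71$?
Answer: $-10095$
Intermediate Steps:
$r{\left(w,C \right)} = C + w$
$X = 10224$ ($X = - 71 \left(-56 - 88\right) = \left(-71\right) \left(-144\right) = 10224$)
$r{\left(0 \cdot 13,129 \right)} - X = \left(129 + 0 \cdot 13\right) - 10224 = \left(129 + 0\right) - 10224 = 129 - 10224 = -10095$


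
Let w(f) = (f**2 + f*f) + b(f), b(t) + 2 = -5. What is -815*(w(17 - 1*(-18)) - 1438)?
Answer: -819075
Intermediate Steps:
b(t) = -7 (b(t) = -2 - 5 = -7)
w(f) = -7 + 2*f**2 (w(f) = (f**2 + f*f) - 7 = (f**2 + f**2) - 7 = 2*f**2 - 7 = -7 + 2*f**2)
-815*(w(17 - 1*(-18)) - 1438) = -815*((-7 + 2*(17 - 1*(-18))**2) - 1438) = -815*((-7 + 2*(17 + 18)**2) - 1438) = -815*((-7 + 2*35**2) - 1438) = -815*((-7 + 2*1225) - 1438) = -815*((-7 + 2450) - 1438) = -815*(2443 - 1438) = -815*1005 = -819075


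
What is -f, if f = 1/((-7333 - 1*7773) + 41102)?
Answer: -1/25996 ≈ -3.8467e-5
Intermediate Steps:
f = 1/25996 (f = 1/((-7333 - 7773) + 41102) = 1/(-15106 + 41102) = 1/25996 ≈ 3.8467e-5)
-f = -1*1/25996 = -1/25996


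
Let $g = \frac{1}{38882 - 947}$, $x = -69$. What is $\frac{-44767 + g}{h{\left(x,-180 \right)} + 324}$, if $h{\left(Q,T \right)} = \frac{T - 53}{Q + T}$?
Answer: $- \frac{140953599952}{1023094305} \approx -137.77$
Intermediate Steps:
$h{\left(Q,T \right)} = \frac{-53 + T}{Q + T}$
$g = \frac{1}{37935} \approx 2.6361 \cdot 10^{-5}$
$\frac{-44767 + g}{h{\left(x,-180 \right)} + 324} = \frac{-44767 + \frac{1}{37935}}{\frac{-53 - 180}{-69 - 180} + 324} = - \frac{1698236144}{37935 \left(\frac{1}{-249} \left(-233\right) + 324\right)} = - \frac{1698236144}{37935 \left(\left(- \frac{1}{249}\right) \left(-233\right) + 324\right)} = - \frac{1698236144}{37935 \left(\frac{233}{249} + 324\right)} = - \frac{1698236144}{37935 \cdot \frac{80909}{249}} = \left(- \frac{1698236144}{37935}\right) \frac{249}{80909} = - \frac{140953599952}{1023094305}$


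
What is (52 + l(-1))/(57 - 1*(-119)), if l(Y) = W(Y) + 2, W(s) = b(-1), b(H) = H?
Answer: 53/176 ≈ 0.30114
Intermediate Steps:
W(s) = -1
l(Y) = 1 (l(Y) = -1 + 2 = 1)
(52 + l(-1))/(57 - 1*(-119)) = (52 + 1)/(57 - 1*(-119)) = 53/(57 + 119) = 53/176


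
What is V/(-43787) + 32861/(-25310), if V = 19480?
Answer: -1931923407/1108248970 ≈ -1.7432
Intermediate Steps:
V/(-43787) + 32861/(-25310) = 19480/(-43787) + 32861/(-25310) = 19480*(-1/43787) + 32861*(-1/25310) = -19480/43787 - 32861/25310 = -1931923407/1108248970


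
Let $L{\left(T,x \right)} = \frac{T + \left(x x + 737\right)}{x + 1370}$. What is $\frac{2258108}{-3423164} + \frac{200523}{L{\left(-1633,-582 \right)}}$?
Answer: $\frac{33758660145682}{72277540487} \approx 467.07$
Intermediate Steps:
$L{\left(T,x \right)} = \frac{737 + T + x^{2}}{1370 + x}$ ($L{\left(T,x \right)} = \frac{T + \left(x^{2} + 737\right)}{1370 + x} = \frac{T + \left(737 + x^{2}\right)}{1370 + x} = \frac{737 + T + x^{2}}{1370 + x}$)
$\frac{2258108}{-3423164} + \frac{200523}{L{\left(-1633,-582 \right)}} = \frac{2258108}{-3423164} + \frac{200523}{\frac{1}{1370 - 582} \left(737 - 1633 + \left(-582\right)^{2}\right)} = 2258108 \left(- \frac{1}{3423164}\right) + \frac{200523}{\frac{1}{788} \left(737 - 1633 + 338724\right)} = - \frac{564527}{855791} + \frac{200523}{\frac{1}{788} \cdot 337828} = - \frac{564527}{855791} + \frac{200523}{\frac{84457}{197}} = - \frac{564527}{855791} + 200523 \cdot \frac{197}{84457} = - \frac{564527}{855791} + \frac{39503031}{84457} = \frac{33758660145682}{72277540487}$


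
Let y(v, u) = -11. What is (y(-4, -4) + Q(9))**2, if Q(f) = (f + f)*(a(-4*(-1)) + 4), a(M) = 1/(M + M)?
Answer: 64009/16 ≈ 4000.6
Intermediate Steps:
a(M) = 1/(2*M)
Q(f) = 33*f/4 (Q(f) = (f + f)*(1/(2*((-4*(-1)))) + 4) = (2*f)*((1/2)/4 + 4) = (2*f)*((1/2)*(1/4) + 4) = (2*f)*(1/8 + 4) = (2*f)*(33/8) = 33*f/4)
(y(-4, -4) + Q(9))**2 = (-11 + (33/4)*9)**2 = (-11 + 297/4)**2 = (253/4)**2 = 64009/16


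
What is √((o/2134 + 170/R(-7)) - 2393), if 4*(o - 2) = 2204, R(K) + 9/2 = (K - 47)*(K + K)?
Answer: I*√2734757910920926/1069134 ≈ 48.913*I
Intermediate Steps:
R(K) = -9/2 + 2*K*(-47 + K) (R(K) = -9/2 + (K - 47)*(K + K) = -9/2 + (-47 + K)*(2*K) = -9/2 + 2*K*(-47 + K))
o = 553 (o = 2 + (¼)*2204 = 2 + 551 = 553)
√((o/2134 + 170/R(-7)) - 2393) = √((553/2134 + 170/(-9/2 - 94*(-7) + 2*(-7)²)) - 2393) = √((553*(1/2134) + 170/(-9/2 + 658 + 2*49)) - 2393) = √((553/2134 + 170/(-9/2 + 658 + 98)) - 2393) = √((553/2134 + 170/(1503/2)) - 2393) = √((553/2134 + 170*(2/1503)) - 2393) = √((553/2134 + 340/1503) - 2393) = √(1556719/3207402 - 2393) = √(-7673756267/3207402) = I*√2734757910920926/1069134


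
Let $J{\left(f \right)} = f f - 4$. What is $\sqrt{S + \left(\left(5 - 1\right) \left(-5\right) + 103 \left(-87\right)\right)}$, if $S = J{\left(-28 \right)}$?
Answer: $i \sqrt{8201} \approx 90.559 i$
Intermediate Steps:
$J{\left(f \right)} = -4 + f^{2}$ ($J{\left(f \right)} = f^{2} - 4 = -4 + f^{2}$)
$S = 780$ ($S = -4 + \left(-28\right)^{2} = -4 + 784 = 780$)
$\sqrt{S + \left(\left(5 - 1\right) \left(-5\right) + 103 \left(-87\right)\right)} = \sqrt{780 + \left(\left(5 - 1\right) \left(-5\right) + 103 \left(-87\right)\right)} = \sqrt{780 + \left(4 \left(-5\right) - 8961\right)} = \sqrt{780 - 8981} = \sqrt{-8201} = i \sqrt{8201}$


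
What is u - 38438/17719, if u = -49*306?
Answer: -265717124/17719 ≈ -14996.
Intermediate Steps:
u = -14994
u - 38438/17719 = -14994 - 38438/17719 = -265717124/17719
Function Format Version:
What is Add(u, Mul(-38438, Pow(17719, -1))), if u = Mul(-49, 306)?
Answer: Rational(-265717124, 17719) ≈ -14996.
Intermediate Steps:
u = -14994
Add(u, Mul(-38438, Pow(17719, -1))) = Add(-14994, Mul(-38438, Pow(17719, -1))) = Add(-14994, Mul(-38438, Rational(1, 17719))) = Add(-14994, Rational(-38438, 17719)) = Rational(-265717124, 17719)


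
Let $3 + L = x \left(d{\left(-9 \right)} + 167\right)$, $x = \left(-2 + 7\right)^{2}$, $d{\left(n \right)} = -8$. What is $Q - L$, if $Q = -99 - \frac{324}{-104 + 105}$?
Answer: $-4395$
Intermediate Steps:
$x = 25$ ($x = 5^{2} = 25$)
$Q = -423$ ($Q = -99 - \frac{324}{1} = -99 - 324 = -423$)
$L = 3972$ ($L = -3 + 25 \left(-8 + 167\right) = -3 + 25 \cdot 159 = -3 + 3975 = 3972$)
$Q - L = -423 - 3972 = -4395$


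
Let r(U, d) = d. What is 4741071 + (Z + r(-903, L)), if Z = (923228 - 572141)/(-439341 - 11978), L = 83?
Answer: 194524775549/41029 ≈ 4.7412e+6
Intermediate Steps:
Z = -31917/41029 (Z = 351087/(-451319) = 351087*(-1/451319) = -31917/41029 ≈ -0.77791)
4741071 + (Z + r(-903, L)) = 4741071 + (-31917/41029 + 83) = 4741071 + 3373490/41029 = 194524775549/41029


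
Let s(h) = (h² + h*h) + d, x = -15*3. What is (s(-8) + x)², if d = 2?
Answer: 7225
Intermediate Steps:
x = -45
s(h) = 2 + 2*h² (s(h) = (h² + h*h) + 2 = (h² + h²) + 2 = 2*h² + 2 = 2 + 2*h²)
(s(-8) + x)² = ((2 + 2*(-8)²) - 45)² = ((2 + 2*64) - 45)² = ((2 + 128) - 45)² = (130 - 45)² = 85² = 7225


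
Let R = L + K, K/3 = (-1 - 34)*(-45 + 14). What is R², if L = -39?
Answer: 10342656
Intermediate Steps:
K = 3255 (K = 3*((-1 - 34)*(-45 + 14)) = 3*(-35*(-31)) = 3*1085 = 3255)
R = 3216 (R = -39 + 3255 = 3216)
R² = 3216² = 10342656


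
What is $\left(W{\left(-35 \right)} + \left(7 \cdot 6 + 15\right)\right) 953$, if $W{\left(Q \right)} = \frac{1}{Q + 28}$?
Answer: $\frac{379294}{7} \approx 54185.0$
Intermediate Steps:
$W{\left(Q \right)} = \frac{1}{28 + Q}$
$\left(W{\left(-35 \right)} + \left(7 \cdot 6 + 15\right)\right) 953 = \left(\frac{1}{28 - 35} + \left(7 \cdot 6 + 15\right)\right) 953 = \left(\frac{1}{-7} + \left(42 + 15\right)\right) 953 = \left(- \frac{1}{7} + 57\right) 953 = \frac{398}{7} \cdot 953 = \frac{379294}{7}$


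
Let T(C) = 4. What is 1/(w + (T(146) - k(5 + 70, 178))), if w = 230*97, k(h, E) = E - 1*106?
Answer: 1/22242 ≈ 4.4960e-5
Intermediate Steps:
k(h, E) = -106 + E (k(h, E) = E - 106 = -106 + E)
w = 22310
1/(w + (T(146) - k(5 + 70, 178))) = 1/(22310 + (4 - (-106 + 178))) = 1/(22310 + (4 - 1*72)) = 1/(22310 + (4 - 72)) = 1/(22310 - 68) = 1/22242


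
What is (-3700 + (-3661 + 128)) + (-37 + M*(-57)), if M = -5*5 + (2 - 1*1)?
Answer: -5902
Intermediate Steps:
M = -24 (M = -25 + (2 - 1) = -25 + 1 = -24)
(-3700 + (-3661 + 128)) + (-37 + M*(-57)) = (-3700 + (-3661 + 128)) + (-37 - 24*(-57)) = (-3700 - 3533) + (-37 + 1368) = -7233 + 1331 = -5902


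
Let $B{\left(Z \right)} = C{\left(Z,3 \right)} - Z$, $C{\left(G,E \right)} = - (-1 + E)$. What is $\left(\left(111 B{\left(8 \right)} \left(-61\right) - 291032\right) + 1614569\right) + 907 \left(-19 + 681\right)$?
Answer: $1991681$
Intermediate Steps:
$C{\left(G,E \right)} = 1 - E$
$B{\left(Z \right)} = -2 - Z$ ($B{\left(Z \right)} = \left(1 - 3\right) - Z = -2 - Z$)
$\left(\left(111 B{\left(8 \right)} \left(-61\right) - 291032\right) + 1614569\right) + 907 \left(-19 + 681\right) = \left(\left(111 \left(-2 - 8\right) \left(-61\right) - 291032\right) + 1614569\right) + 907 \left(-19 + 681\right) = \left(\left(111 \left(-2 - 8\right) \left(-61\right) - 291032\right) + 1614569\right) + 907 \cdot 662 = \left(\left(111 \left(-10\right) \left(-61\right) - 291032\right) + 1614569\right) + 600434 = \left(\left(\left(-1110\right) \left(-61\right) - 291032\right) + 1614569\right) + 600434 = \left(\left(67710 - 291032\right) + 1614569\right) + 600434 = \left(-223322 + 1614569\right) + 600434 = 1391247 + 600434 = 1991681$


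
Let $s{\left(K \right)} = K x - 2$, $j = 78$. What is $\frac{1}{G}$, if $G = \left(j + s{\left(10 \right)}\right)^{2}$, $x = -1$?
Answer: $\frac{1}{4356} \approx 0.00022957$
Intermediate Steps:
$s{\left(K \right)} = -2 - K$ ($s{\left(K \right)} = K \left(-1\right) - 2 = - K - 2 = -2 - K$)
$G = 4356$ ($G = \left(78 - 12\right)^{2} = 66^{2} = 4356$)
$\frac{1}{G} = \frac{1}{4356}$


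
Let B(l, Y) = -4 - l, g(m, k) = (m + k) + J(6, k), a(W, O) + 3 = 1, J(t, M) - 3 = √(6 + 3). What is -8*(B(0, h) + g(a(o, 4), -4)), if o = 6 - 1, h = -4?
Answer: 32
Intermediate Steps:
o = 5
J(t, M) = 6 (J(t, M) = 3 + √(6 + 3) = 3 + √9 = 3 + 3 = 6)
a(W, O) = -2 (a(W, O) = -3 + 1 = -2)
g(m, k) = 6 + k + m (g(m, k) = (m + k) + 6 = (k + m) + 6 = 6 + k + m)
-8*(B(0, h) + g(a(o, 4), -4)) = -8*((-4 - 1*0) + (6 - 4 - 2)) = -8*((-4 + 0) + 0) = -8*(-4 + 0) = -8*(-4) = 32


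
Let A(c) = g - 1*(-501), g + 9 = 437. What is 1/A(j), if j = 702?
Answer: 1/929 ≈ 0.0010764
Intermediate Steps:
g = 428 (g = -9 + 437 = 428)
A(c) = 929 (A(c) = 428 - 1*(-501) = 428 + 501 = 929)
1/A(j) = 1/929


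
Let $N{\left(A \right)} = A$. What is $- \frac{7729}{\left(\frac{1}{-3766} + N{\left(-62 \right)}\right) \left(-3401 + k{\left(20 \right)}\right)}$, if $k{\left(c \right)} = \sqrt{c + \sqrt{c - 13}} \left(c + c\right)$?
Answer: $- \frac{29107414}{233493 \left(3401 - 40 \sqrt{20 + \sqrt{7}}\right)} \approx -0.038827$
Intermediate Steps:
$k{\left(c \right)} = 2 c \sqrt{c + \sqrt{-13 + c}}$ ($k{\left(c \right)} = \sqrt{c + \sqrt{-13 + c}} 2 c = 2 c \sqrt{c + \sqrt{-13 + c}}$)
$- \frac{7729}{\left(\frac{1}{-3766} + N{\left(-62 \right)}\right) \left(-3401 + k{\left(20 \right)}\right)} = - \frac{7729}{\left(\frac{1}{-3766} - 62\right) \left(-3401 + 2 \cdot 20 \sqrt{20 + \sqrt{-13 + 20}}\right)} = - \frac{7729}{\left(- \frac{1}{3766} - 62\right) \left(-3401 + 2 \cdot 20 \sqrt{20 + \sqrt{7}}\right)} = - \frac{7729}{\left(- \frac{233493}{3766}\right) \left(-3401 + 40 \sqrt{20 + \sqrt{7}}\right)} = - \frac{7729}{\frac{794109693}{3766} - \frac{4669860 \sqrt{20 + \sqrt{7}}}{1883}}$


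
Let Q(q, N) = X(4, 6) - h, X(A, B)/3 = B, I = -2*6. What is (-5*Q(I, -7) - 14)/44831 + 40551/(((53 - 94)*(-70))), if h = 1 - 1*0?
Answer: 259665393/18380710 ≈ 14.127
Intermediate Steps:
I = -12
X(A, B) = 3*B
h = 1 (h = 1 + 0 = 1)
Q(q, N) = 17 (Q(q, N) = 3*6 - 1*1 = 18 - 1 = 17)
(-5*Q(I, -7) - 14)/44831 + 40551/(((53 - 94)*(-70))) = (-5*17 - 14)/44831 + 40551/(((53 - 94)*(-70))) = (-85 - 14)*(1/44831) + 40551/((-41*(-70))) = -99*1/44831 + 40551/2870 = -99/44831 + 40551*(1/2870) = -99/44831 + 5793/410 = 259665393/18380710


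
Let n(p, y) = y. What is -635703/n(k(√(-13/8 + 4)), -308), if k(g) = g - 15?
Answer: 635703/308 ≈ 2064.0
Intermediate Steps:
k(g) = -15 + g
-635703/n(k(√(-13/8 + 4)), -308) = -635703/(-308) = -635703*(-1/308) = 635703/308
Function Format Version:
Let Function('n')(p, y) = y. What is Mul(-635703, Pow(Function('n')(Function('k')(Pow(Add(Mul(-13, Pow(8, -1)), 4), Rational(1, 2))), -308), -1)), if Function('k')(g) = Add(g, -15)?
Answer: Rational(635703, 308) ≈ 2064.0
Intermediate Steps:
Function('k')(g) = Add(-15, g)
Mul(-635703, Pow(Function('n')(Function('k')(Pow(Add(Mul(-13, Pow(8, -1)), 4), Rational(1, 2))), -308), -1)) = Mul(-635703, Pow(-308, -1)) = Mul(-635703, Rational(-1, 308)) = Rational(635703, 308)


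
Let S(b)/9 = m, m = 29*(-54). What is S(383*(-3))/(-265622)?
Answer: 7047/132811 ≈ 0.053060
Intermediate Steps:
m = -1566
S(b) = -14094 (S(b) = 9*(-1566) = -14094)
S(383*(-3))/(-265622) = -14094/(-265622) = -14094*(-1/265622) = 7047/132811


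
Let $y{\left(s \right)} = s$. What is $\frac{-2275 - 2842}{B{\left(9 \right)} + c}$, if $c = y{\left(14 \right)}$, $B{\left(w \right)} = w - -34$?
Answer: $- \frac{5117}{57} \approx -89.772$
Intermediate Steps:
$B{\left(w \right)} = 34 + w$ ($B{\left(w \right)} = w + 34 = 34 + w$)
$c = 14$
$\frac{-2275 - 2842}{B{\left(9 \right)} + c} = \frac{-2275 - 2842}{\left(34 + 9\right) + 14} = - \frac{5117}{43 + 14} = - \frac{5117}{57}$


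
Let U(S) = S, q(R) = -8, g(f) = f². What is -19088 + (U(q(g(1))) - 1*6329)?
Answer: -25425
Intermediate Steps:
-19088 + (U(q(g(1))) - 1*6329) = -19088 + (-8 - 1*6329) = -19088 + (-8 - 6329) = -19088 - 6337 = -25425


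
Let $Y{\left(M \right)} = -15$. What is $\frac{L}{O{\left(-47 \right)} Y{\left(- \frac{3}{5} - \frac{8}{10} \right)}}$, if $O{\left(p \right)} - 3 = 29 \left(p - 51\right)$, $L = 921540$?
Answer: $\frac{61436}{2839} \approx 21.64$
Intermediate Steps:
$O{\left(p \right)} = -1476 + 29 p$ ($O{\left(p \right)} = 3 + 29 \left(p - 51\right) = 3 + 29 \left(-51 + p\right) = 3 + \left(-1479 + 29 p\right) = -1476 + 29 p$)
$\frac{L}{O{\left(-47 \right)} Y{\left(- \frac{3}{5} - \frac{8}{10} \right)}} = \frac{921540}{\left(-1476 + 29 \left(-47\right)\right) \left(-15\right)} = \frac{921540}{\left(-1476 - 1363\right) \left(-15\right)} = \frac{921540}{\left(-2839\right) \left(-15\right)} = \frac{921540}{42585} = 921540 \cdot \frac{1}{42585} = \frac{61436}{2839}$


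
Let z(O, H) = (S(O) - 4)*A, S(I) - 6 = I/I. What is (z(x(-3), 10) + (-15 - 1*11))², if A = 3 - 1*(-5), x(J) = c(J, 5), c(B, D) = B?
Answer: 4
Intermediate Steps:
S(I) = 7 (S(I) = 6 + I/I = 6 + 1 = 7)
x(J) = J
A = 8 (A = 3 + 5 = 8)
z(O, H) = 24 (z(O, H) = (7 - 4)*8 = 3*8 = 24)
(z(x(-3), 10) + (-15 - 1*11))² = (24 + (-15 - 1*11))² = (24 + (-15 - 11))² = (24 - 26)² = (-2)² = 4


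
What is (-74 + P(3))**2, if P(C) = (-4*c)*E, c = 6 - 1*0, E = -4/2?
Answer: 676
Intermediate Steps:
E = -2 (E = -4*1/2 = -2)
c = 6 (c = 6 + 0 = 6)
P(C) = 48 (P(C) = -4*6*(-2) = -24*(-2) = 48)
(-74 + P(3))**2 = (-74 + 48)**2 = (-26)**2 = 676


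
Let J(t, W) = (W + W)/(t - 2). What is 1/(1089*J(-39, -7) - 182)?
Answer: 41/7784 ≈ 0.0052672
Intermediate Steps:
J(t, W) = 2*W/(-2 + t) (J(t, W) = (2*W)/(-2 + t) = 2*W/(-2 + t))
1/(1089*J(-39, -7) - 182) = 1/(1089*(2*(-7)/(-2 - 39)) - 182) = 1/(1089*(2*(-7)/(-41)) - 182) = 1/(1089*(2*(-7)*(-1/41)) - 182) = 1/(1089*(14/41) - 182) = 1/(15246/41 - 182) = 1/(7784/41) = 41/7784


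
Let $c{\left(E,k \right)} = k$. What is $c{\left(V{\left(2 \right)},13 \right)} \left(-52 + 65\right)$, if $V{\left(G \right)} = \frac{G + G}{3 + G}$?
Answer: $169$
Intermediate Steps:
$V{\left(G \right)} = \frac{2 G}{3 + G}$
$c{\left(V{\left(2 \right)},13 \right)} \left(-52 + 65\right) = 13 \left(-52 + 65\right) = 13 \cdot 13 = 169$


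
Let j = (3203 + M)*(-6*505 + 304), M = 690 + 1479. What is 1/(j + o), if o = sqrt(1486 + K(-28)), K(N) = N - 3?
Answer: -14644072/214448844739729 - sqrt(1455)/214448844739729 ≈ -6.8287e-8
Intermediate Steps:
M = 2169
K(N) = -3 + N
o = sqrt(1455) (o = sqrt(1486 + (-3 - 28)) = sqrt(1486 - 31) = sqrt(1455) ≈ 38.144)
j = -14644072 (j = (3203 + 2169)*(-6*505 + 304) = 5372*(-3030 + 304) = 5372*(-2726) = -14644072)
1/(j + o) = 1/(-14644072 + sqrt(1455))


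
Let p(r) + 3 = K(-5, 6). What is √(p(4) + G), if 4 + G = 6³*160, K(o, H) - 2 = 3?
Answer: √34558 ≈ 185.90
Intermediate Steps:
K(o, H) = 5 (K(o, H) = 2 + 3 = 5)
p(r) = 2 (p(r) = -3 + 5 = 2)
G = 34556 (G = -4 + 6³*160 = -4 + 216*160 = -4 + 34560 = 34556)
√(p(4) + G) = √(2 + 34556) = √34558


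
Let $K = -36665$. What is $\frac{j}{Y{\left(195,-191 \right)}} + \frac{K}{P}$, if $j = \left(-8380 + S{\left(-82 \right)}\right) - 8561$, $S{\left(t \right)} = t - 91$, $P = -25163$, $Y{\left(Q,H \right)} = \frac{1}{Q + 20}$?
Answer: $- \frac{92587473465}{25163} \approx -3.6795 \cdot 10^{6}$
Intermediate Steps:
$Y{\left(Q,H \right)} = \frac{1}{20 + Q}$
$S{\left(t \right)} = -91 + t$
$j = -17114$ ($j = \left(-8380 - 173\right) - 8561 = -8553 - 8561 = -17114$)
$\frac{j}{Y{\left(195,-191 \right)}} + \frac{K}{P} = - \frac{17114}{\frac{1}{20 + 195}} - \frac{36665}{-25163} = - \frac{17114}{\frac{1}{215}} - - \frac{36665}{25163} = - 17114 \frac{1}{\frac{1}{215}} + \frac{36665}{25163} = \left(-17114\right) 215 + \frac{36665}{25163} = -3679510 + \frac{36665}{25163} = - \frac{92587473465}{25163}$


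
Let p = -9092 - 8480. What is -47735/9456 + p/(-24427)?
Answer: -999862013/230981712 ≈ -4.3288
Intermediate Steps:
p = -17572
-47735/9456 + p/(-24427) = -47735/9456 - 17572/(-24427) = -47735*1/9456 - 17572*(-1/24427) = -47735/9456 + 17572/24427 = -999862013/230981712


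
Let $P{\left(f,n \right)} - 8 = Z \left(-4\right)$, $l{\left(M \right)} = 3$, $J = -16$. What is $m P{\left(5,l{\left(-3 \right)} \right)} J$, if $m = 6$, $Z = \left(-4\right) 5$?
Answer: $-8448$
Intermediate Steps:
$Z = -20$
$P{\left(f,n \right)} = 88$ ($P{\left(f,n \right)} = 8 - -80 = 8 + 80 = 88$)
$m P{\left(5,l{\left(-3 \right)} \right)} J = 6 \cdot 88 \left(-16\right) = 528 \left(-16\right) = -8448$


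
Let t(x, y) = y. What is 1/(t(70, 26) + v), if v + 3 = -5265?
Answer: -1/5242 ≈ -0.00019077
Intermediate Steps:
v = -5268 (v = -3 - 5265 = -5268)
1/(t(70, 26) + v) = 1/(26 - 5268) = 1/(-5242) = -1/5242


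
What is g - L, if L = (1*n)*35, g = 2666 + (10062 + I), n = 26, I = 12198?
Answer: 24016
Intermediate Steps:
g = 24926 (g = 2666 + (10062 + 12198) = 2666 + 22260 = 24926)
L = 910 (L = (1*26)*35 = 26*35 = 910)
g - L = 24926 - 1*910 = 24926 - 910 = 24016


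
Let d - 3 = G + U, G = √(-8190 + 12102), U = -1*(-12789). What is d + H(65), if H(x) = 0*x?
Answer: 12792 + 2*√978 ≈ 12855.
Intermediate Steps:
U = 12789
H(x) = 0
G = 2*√978 (G = √3912 = 2*√978 ≈ 62.546)
d = 12792 + 2*√978 (d = 3 + (2*√978 + 12789) = 3 + (12789 + 2*√978) = 12792 + 2*√978 ≈ 12855.)
d + H(65) = (12792 + 2*√978) + 0 = 12792 + 2*√978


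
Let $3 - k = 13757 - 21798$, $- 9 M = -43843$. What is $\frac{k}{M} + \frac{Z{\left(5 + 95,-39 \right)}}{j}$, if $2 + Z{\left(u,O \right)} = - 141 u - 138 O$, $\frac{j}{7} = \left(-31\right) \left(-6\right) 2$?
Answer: $- \frac{48447944}{28541793} \approx -1.6974$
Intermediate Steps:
$M = \frac{43843}{9}$ ($M = \left(- \frac{1}{9}\right) \left(-43843\right) = \frac{43843}{9} \approx 4871.4$)
$j = 2604$ ($j = 7 \left(-31\right) \left(-6\right) 2 = 7 \cdot 186 \cdot 2 = 7 \cdot 372 = 2604$)
$Z{\left(u,O \right)} = -2 - 141 u - 138 O$ ($Z{\left(u,O \right)} = -2 - \left(138 O + 141 u\right) = -2 - 141 u - 138 O$)
$k = 8044$ ($k = 3 - \left(13757 - 21798\right) = 3 - -8041 = 3 + 8041 = 8044$)
$\frac{k}{M} + \frac{Z{\left(5 + 95,-39 \right)}}{j} = \frac{8044}{\frac{43843}{9}} + \frac{-2 - 141 \left(5 + 95\right) - -5382}{2604} = 8044 \cdot \frac{9}{43843} + \left(-2 - 14100 + 5382\right) \frac{1}{2604} = \frac{72396}{43843} + \left(-2 - 14100 + 5382\right) \frac{1}{2604} = \frac{72396}{43843} - \frac{2180}{651} = - \frac{48447944}{28541793}$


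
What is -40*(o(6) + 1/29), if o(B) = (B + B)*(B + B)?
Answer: -167080/29 ≈ -5761.4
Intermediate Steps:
o(B) = 4*B**2 (o(B) = (2*B)*(2*B) = 4*B**2)
-40*(o(6) + 1/29) = -40*(4*6**2 + 1/29) = -40*(4*36 + 1/29) = -40*(144 + 1/29) = -40*4177/29 = -167080/29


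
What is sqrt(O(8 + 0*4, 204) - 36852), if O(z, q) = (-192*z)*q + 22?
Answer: 11*I*sqrt(2894) ≈ 591.75*I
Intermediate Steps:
O(z, q) = 22 - 192*q*z (O(z, q) = -192*q*z + 22 = 22 - 192*q*z)
sqrt(O(8 + 0*4, 204) - 36852) = sqrt((22 - 192*204*(8 + 0*4)) - 36852) = sqrt((22 - 192*204*(8 + 0)) - 36852) = sqrt((22 - 192*204*8) - 36852) = sqrt((22 - 313344) - 36852) = sqrt(-313322 - 36852) = sqrt(-350174) = 11*I*sqrt(2894)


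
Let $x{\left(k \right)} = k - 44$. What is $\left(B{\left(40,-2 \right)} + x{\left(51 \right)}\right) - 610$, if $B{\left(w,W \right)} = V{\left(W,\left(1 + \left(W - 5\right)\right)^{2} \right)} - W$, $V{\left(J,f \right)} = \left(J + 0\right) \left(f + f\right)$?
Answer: $-745$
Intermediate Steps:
$V{\left(J,f \right)} = 2 J f$ ($V{\left(J,f \right)} = J 2 f = 2 J f$)
$x{\left(k \right)} = -44 + k$
$B{\left(w,W \right)} = - W + 2 W \left(-4 + W\right)^{2}$ ($B{\left(w,W \right)} = 2 W \left(1 + \left(W - 5\right)\right)^{2} - W = 2 W \left(1 + \left(-5 + W\right)\right)^{2} - W = 2 W \left(-4 + W\right)^{2} - W = - W + 2 W \left(-4 + W\right)^{2}$)
$\left(B{\left(40,-2 \right)} + x{\left(51 \right)}\right) - 610 = \left(- 2 \left(-1 + 2 \left(-4 - 2\right)^{2}\right) + \left(-44 + 51\right)\right) - 610 = \left(- 2 \left(-1 + 2 \left(-6\right)^{2}\right) + 7\right) - 610 = \left(- 2 \left(-1 + 2 \cdot 36\right) + 7\right) - 610 = \left(- 2 \left(-1 + 72\right) + 7\right) - 610 = \left(\left(-2\right) 71 + 7\right) - 610 = \left(-142 + 7\right) - 610 = -135 - 610 = -745$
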